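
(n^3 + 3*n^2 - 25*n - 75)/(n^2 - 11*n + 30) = (n^2 + 8*n + 15)/(n - 6)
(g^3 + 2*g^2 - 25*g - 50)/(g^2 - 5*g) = g + 7 + 10/g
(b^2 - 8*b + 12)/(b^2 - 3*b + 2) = (b - 6)/(b - 1)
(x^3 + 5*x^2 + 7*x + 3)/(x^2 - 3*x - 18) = (x^2 + 2*x + 1)/(x - 6)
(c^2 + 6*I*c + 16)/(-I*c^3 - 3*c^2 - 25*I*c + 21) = (-c^2 - 6*I*c - 16)/(I*c^3 + 3*c^2 + 25*I*c - 21)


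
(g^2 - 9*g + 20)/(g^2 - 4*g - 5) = (g - 4)/(g + 1)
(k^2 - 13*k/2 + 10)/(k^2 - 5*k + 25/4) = 2*(k - 4)/(2*k - 5)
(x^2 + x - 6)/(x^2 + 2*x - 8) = (x + 3)/(x + 4)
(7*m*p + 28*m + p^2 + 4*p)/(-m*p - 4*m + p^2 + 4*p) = (7*m + p)/(-m + p)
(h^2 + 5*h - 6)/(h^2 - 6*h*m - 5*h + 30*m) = (h^2 + 5*h - 6)/(h^2 - 6*h*m - 5*h + 30*m)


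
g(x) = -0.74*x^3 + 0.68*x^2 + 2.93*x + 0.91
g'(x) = -2.22*x^2 + 1.36*x + 2.93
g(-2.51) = 9.54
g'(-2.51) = -14.47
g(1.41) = 4.32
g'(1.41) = 0.43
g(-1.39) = 0.14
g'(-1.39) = -3.25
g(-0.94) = -0.63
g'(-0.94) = -0.31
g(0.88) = 3.51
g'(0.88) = 2.41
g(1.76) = 4.14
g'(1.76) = -1.55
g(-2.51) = 9.54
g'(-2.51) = -14.47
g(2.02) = 3.50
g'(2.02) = -3.38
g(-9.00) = 569.08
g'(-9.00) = -189.13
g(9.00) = -457.10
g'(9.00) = -164.65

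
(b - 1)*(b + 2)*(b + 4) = b^3 + 5*b^2 + 2*b - 8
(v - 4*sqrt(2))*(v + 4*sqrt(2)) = v^2 - 32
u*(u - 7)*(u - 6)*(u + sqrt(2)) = u^4 - 13*u^3 + sqrt(2)*u^3 - 13*sqrt(2)*u^2 + 42*u^2 + 42*sqrt(2)*u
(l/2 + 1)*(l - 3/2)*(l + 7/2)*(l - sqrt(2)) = l^4/2 - sqrt(2)*l^3/2 + 2*l^3 - 2*sqrt(2)*l^2 - 5*l^2/8 - 21*l/4 + 5*sqrt(2)*l/8 + 21*sqrt(2)/4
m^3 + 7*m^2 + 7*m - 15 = (m - 1)*(m + 3)*(m + 5)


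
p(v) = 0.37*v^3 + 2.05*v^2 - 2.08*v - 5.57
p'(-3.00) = -4.39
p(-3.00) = 9.13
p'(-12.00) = 108.56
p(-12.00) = -324.77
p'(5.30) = 50.83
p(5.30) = 96.07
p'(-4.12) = -0.13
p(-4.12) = 11.92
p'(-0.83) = -4.72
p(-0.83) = -2.64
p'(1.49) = 6.49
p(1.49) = -2.89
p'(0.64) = 1.00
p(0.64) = -5.96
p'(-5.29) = 7.29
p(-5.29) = 8.03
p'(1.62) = 7.48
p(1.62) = -1.99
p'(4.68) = 41.42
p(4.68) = 67.52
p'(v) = 1.11*v^2 + 4.1*v - 2.08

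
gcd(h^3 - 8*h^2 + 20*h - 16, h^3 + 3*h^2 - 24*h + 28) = h^2 - 4*h + 4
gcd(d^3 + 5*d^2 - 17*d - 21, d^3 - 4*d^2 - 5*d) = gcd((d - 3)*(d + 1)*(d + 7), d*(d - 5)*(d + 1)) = d + 1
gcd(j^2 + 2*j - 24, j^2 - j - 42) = j + 6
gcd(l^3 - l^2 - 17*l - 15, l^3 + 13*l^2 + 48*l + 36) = l + 1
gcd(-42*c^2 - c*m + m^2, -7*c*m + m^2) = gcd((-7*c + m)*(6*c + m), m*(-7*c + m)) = 7*c - m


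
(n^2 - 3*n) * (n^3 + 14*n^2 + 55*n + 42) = n^5 + 11*n^4 + 13*n^3 - 123*n^2 - 126*n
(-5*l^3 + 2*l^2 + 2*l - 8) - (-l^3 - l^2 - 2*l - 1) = -4*l^3 + 3*l^2 + 4*l - 7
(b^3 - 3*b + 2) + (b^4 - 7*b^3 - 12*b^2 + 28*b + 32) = b^4 - 6*b^3 - 12*b^2 + 25*b + 34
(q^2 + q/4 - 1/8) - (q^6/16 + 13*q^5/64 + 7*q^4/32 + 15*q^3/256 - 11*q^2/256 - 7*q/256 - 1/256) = -q^6/16 - 13*q^5/64 - 7*q^4/32 - 15*q^3/256 + 267*q^2/256 + 71*q/256 - 31/256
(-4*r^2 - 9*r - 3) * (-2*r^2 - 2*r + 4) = 8*r^4 + 26*r^3 + 8*r^2 - 30*r - 12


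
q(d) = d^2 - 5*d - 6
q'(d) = 2*d - 5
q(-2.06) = 8.54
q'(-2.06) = -9.12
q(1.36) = -10.95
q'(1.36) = -2.28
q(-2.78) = 15.63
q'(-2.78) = -10.56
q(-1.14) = 1.00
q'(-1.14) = -7.28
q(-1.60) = 4.56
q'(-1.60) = -8.20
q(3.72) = -10.76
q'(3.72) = 2.44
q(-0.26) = -4.63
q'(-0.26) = -5.52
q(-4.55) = 37.45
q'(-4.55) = -14.10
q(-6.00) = 60.00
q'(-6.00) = -17.00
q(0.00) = -6.00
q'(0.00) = -5.00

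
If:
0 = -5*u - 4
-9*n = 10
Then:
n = -10/9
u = -4/5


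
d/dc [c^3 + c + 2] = 3*c^2 + 1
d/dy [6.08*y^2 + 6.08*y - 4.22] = 12.16*y + 6.08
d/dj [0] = 0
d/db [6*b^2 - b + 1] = 12*b - 1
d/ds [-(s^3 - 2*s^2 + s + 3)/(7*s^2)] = (-s^3 + s + 6)/(7*s^3)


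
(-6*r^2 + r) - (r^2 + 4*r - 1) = -7*r^2 - 3*r + 1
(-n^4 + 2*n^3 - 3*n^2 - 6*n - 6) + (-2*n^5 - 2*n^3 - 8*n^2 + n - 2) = -2*n^5 - n^4 - 11*n^2 - 5*n - 8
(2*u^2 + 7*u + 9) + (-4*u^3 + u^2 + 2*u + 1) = -4*u^3 + 3*u^2 + 9*u + 10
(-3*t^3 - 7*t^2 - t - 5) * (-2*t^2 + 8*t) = 6*t^5 - 10*t^4 - 54*t^3 + 2*t^2 - 40*t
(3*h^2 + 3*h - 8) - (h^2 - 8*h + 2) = 2*h^2 + 11*h - 10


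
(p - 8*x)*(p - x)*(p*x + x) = p^3*x - 9*p^2*x^2 + p^2*x + 8*p*x^3 - 9*p*x^2 + 8*x^3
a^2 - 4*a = a*(a - 4)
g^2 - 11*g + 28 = (g - 7)*(g - 4)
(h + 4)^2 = h^2 + 8*h + 16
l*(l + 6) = l^2 + 6*l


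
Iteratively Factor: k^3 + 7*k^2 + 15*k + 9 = (k + 3)*(k^2 + 4*k + 3) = (k + 1)*(k + 3)*(k + 3)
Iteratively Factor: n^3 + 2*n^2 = (n)*(n^2 + 2*n) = n^2*(n + 2)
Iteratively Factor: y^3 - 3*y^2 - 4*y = (y)*(y^2 - 3*y - 4) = y*(y - 4)*(y + 1)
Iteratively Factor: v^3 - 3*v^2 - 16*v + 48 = (v + 4)*(v^2 - 7*v + 12) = (v - 3)*(v + 4)*(v - 4)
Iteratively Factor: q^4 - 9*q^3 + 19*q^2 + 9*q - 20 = (q + 1)*(q^3 - 10*q^2 + 29*q - 20) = (q - 1)*(q + 1)*(q^2 - 9*q + 20) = (q - 4)*(q - 1)*(q + 1)*(q - 5)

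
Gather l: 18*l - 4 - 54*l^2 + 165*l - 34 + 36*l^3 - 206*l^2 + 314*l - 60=36*l^3 - 260*l^2 + 497*l - 98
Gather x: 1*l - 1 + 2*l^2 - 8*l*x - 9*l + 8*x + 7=2*l^2 - 8*l + x*(8 - 8*l) + 6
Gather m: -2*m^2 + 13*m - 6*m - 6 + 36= -2*m^2 + 7*m + 30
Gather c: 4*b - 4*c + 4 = 4*b - 4*c + 4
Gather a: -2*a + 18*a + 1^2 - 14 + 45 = 16*a + 32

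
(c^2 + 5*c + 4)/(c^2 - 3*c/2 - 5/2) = 2*(c + 4)/(2*c - 5)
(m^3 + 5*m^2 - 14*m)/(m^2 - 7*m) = (m^2 + 5*m - 14)/(m - 7)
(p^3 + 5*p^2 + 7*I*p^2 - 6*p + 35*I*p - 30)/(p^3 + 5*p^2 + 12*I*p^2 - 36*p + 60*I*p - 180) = (p + I)/(p + 6*I)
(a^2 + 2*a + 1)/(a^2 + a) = (a + 1)/a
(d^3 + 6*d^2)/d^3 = (d + 6)/d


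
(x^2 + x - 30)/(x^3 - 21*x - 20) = (x + 6)/(x^2 + 5*x + 4)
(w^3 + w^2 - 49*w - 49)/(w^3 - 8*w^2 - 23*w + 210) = (w^2 + 8*w + 7)/(w^2 - w - 30)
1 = 1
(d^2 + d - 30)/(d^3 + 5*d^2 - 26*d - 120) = 1/(d + 4)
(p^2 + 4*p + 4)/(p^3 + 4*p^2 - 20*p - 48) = (p + 2)/(p^2 + 2*p - 24)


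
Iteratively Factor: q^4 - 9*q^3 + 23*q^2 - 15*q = (q - 1)*(q^3 - 8*q^2 + 15*q) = q*(q - 1)*(q^2 - 8*q + 15) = q*(q - 3)*(q - 1)*(q - 5)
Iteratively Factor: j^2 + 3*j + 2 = (j + 2)*(j + 1)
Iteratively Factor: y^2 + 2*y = (y + 2)*(y)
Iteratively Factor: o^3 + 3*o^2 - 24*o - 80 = (o - 5)*(o^2 + 8*o + 16) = (o - 5)*(o + 4)*(o + 4)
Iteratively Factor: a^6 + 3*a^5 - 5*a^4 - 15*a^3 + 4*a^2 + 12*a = (a - 2)*(a^5 + 5*a^4 + 5*a^3 - 5*a^2 - 6*a) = (a - 2)*(a + 1)*(a^4 + 4*a^3 + a^2 - 6*a) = (a - 2)*(a + 1)*(a + 2)*(a^3 + 2*a^2 - 3*a) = a*(a - 2)*(a + 1)*(a + 2)*(a^2 + 2*a - 3) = a*(a - 2)*(a - 1)*(a + 1)*(a + 2)*(a + 3)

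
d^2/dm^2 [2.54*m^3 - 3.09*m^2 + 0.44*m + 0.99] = 15.24*m - 6.18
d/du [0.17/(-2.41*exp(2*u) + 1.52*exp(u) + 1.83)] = (0.8194*exp(u) - 0.2584)*exp(u)/(-2.41*exp(2*u) + 1.52*exp(u) + 1.83)^2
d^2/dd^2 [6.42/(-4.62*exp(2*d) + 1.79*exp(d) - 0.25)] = (-6.42*(9.24*exp(d) - 1.79)*(18.48*exp(d) - 3.58)*exp(d) + (118.6416*exp(d) - 11.4918)*(4.62*exp(2*d) - 1.79*exp(d) + 0.25))*exp(d)/(4.62*exp(2*d) - 1.79*exp(d) + 0.25)^3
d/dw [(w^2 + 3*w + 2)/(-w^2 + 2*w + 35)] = (5*w^2 + 74*w + 101)/(w^4 - 4*w^3 - 66*w^2 + 140*w + 1225)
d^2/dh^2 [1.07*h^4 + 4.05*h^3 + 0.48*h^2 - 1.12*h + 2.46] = 12.84*h^2 + 24.3*h + 0.96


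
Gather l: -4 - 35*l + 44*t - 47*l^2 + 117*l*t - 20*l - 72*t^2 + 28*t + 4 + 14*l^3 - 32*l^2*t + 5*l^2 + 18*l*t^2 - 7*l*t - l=14*l^3 + l^2*(-32*t - 42) + l*(18*t^2 + 110*t - 56) - 72*t^2 + 72*t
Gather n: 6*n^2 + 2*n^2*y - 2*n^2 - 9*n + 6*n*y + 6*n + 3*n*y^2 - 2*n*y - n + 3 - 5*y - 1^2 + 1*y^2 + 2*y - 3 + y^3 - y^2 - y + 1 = n^2*(2*y + 4) + n*(3*y^2 + 4*y - 4) + y^3 - 4*y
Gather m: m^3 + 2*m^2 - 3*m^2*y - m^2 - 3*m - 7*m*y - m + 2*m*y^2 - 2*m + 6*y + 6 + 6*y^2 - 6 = m^3 + m^2*(1 - 3*y) + m*(2*y^2 - 7*y - 6) + 6*y^2 + 6*y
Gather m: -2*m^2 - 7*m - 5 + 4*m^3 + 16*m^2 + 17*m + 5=4*m^3 + 14*m^2 + 10*m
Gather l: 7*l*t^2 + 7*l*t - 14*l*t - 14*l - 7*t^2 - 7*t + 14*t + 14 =l*(7*t^2 - 7*t - 14) - 7*t^2 + 7*t + 14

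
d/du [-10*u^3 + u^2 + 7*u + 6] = -30*u^2 + 2*u + 7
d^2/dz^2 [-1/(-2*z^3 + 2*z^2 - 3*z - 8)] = 2*(2*(1 - 3*z)*(2*z^3 - 2*z^2 + 3*z + 8) + (6*z^2 - 4*z + 3)^2)/(2*z^3 - 2*z^2 + 3*z + 8)^3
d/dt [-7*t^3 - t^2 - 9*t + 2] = -21*t^2 - 2*t - 9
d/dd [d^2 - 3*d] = 2*d - 3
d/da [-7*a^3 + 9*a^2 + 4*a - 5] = -21*a^2 + 18*a + 4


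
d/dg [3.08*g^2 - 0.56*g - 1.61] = 6.16*g - 0.56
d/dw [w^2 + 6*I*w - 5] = 2*w + 6*I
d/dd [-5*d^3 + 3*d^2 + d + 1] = -15*d^2 + 6*d + 1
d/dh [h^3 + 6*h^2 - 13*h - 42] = 3*h^2 + 12*h - 13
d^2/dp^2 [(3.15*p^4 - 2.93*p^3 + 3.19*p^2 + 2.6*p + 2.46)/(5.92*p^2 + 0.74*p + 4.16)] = (220.79232*p^6 + 82.7971200000001*p^5 + 475.80372*p^4 + 450.549592*p^3 + 645.953664*p^2 - 623.75616*p - 24.069584)/(207.474688*p^6 + 77.803008*p^5 + 447.104448*p^4 + 109.749992*p^3 + 314.181504*p^2 + 38.418432*p + 71.991296)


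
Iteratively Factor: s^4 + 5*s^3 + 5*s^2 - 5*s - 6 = (s - 1)*(s^3 + 6*s^2 + 11*s + 6) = (s - 1)*(s + 2)*(s^2 + 4*s + 3) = (s - 1)*(s + 1)*(s + 2)*(s + 3)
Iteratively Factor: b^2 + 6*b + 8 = (b + 2)*(b + 4)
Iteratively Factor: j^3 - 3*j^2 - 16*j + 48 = (j - 3)*(j^2 - 16) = (j - 3)*(j + 4)*(j - 4)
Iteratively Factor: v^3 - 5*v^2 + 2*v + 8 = (v - 2)*(v^2 - 3*v - 4) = (v - 4)*(v - 2)*(v + 1)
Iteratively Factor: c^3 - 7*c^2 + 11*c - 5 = (c - 5)*(c^2 - 2*c + 1) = (c - 5)*(c - 1)*(c - 1)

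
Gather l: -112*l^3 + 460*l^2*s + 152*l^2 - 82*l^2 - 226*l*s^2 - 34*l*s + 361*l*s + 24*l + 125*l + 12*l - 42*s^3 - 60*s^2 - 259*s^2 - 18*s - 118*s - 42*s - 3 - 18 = -112*l^3 + l^2*(460*s + 70) + l*(-226*s^2 + 327*s + 161) - 42*s^3 - 319*s^2 - 178*s - 21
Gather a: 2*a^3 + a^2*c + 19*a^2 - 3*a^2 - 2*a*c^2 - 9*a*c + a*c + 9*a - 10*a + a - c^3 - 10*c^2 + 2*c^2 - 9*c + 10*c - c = 2*a^3 + a^2*(c + 16) + a*(-2*c^2 - 8*c) - c^3 - 8*c^2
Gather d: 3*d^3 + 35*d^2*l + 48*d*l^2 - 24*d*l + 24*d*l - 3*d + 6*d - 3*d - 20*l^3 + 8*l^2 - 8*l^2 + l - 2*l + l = 3*d^3 + 35*d^2*l + 48*d*l^2 - 20*l^3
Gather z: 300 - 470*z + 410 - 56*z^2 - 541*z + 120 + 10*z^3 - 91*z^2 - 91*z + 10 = 10*z^3 - 147*z^2 - 1102*z + 840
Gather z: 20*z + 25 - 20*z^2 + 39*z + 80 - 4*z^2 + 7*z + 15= -24*z^2 + 66*z + 120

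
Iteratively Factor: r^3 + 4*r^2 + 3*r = (r)*(r^2 + 4*r + 3) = r*(r + 1)*(r + 3)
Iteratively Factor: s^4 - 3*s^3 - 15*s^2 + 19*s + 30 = (s - 2)*(s^3 - s^2 - 17*s - 15) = (s - 2)*(s + 3)*(s^2 - 4*s - 5) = (s - 2)*(s + 1)*(s + 3)*(s - 5)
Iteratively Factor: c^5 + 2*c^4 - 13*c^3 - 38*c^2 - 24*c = (c + 2)*(c^4 - 13*c^2 - 12*c) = (c + 2)*(c + 3)*(c^3 - 3*c^2 - 4*c) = (c - 4)*(c + 2)*(c + 3)*(c^2 + c) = c*(c - 4)*(c + 2)*(c + 3)*(c + 1)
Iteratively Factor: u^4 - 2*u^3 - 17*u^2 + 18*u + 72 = (u - 3)*(u^3 + u^2 - 14*u - 24) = (u - 3)*(u + 3)*(u^2 - 2*u - 8) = (u - 4)*(u - 3)*(u + 3)*(u + 2)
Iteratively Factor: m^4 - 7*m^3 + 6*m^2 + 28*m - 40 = (m + 2)*(m^3 - 9*m^2 + 24*m - 20) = (m - 2)*(m + 2)*(m^2 - 7*m + 10) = (m - 2)^2*(m + 2)*(m - 5)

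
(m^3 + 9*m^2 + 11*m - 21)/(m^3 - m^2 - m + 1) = (m^2 + 10*m + 21)/(m^2 - 1)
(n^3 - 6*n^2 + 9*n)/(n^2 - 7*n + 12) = n*(n - 3)/(n - 4)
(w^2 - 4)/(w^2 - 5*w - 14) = (w - 2)/(w - 7)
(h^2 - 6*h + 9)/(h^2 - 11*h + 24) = (h - 3)/(h - 8)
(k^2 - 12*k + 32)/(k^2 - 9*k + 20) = (k - 8)/(k - 5)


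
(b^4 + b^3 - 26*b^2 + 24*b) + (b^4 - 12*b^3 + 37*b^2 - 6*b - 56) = 2*b^4 - 11*b^3 + 11*b^2 + 18*b - 56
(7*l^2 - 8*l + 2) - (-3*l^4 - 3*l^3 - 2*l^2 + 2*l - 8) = 3*l^4 + 3*l^3 + 9*l^2 - 10*l + 10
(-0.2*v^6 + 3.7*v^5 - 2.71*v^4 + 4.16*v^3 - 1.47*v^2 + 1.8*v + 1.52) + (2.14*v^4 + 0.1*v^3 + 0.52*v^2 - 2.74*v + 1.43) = -0.2*v^6 + 3.7*v^5 - 0.57*v^4 + 4.26*v^3 - 0.95*v^2 - 0.94*v + 2.95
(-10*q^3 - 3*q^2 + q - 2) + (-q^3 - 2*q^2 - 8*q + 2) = -11*q^3 - 5*q^2 - 7*q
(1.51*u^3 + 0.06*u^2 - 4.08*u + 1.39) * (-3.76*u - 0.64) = -5.6776*u^4 - 1.192*u^3 + 15.3024*u^2 - 2.6152*u - 0.8896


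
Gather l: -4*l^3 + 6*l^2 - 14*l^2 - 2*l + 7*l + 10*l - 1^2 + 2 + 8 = -4*l^3 - 8*l^2 + 15*l + 9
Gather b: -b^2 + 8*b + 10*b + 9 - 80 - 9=-b^2 + 18*b - 80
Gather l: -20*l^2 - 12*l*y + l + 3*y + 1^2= -20*l^2 + l*(1 - 12*y) + 3*y + 1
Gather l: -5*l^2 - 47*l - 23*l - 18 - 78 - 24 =-5*l^2 - 70*l - 120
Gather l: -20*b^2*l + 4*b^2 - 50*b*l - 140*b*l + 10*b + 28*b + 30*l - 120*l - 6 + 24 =4*b^2 + 38*b + l*(-20*b^2 - 190*b - 90) + 18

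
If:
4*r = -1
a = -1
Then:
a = -1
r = -1/4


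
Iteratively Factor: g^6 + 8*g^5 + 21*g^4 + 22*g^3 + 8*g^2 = (g + 1)*(g^5 + 7*g^4 + 14*g^3 + 8*g^2) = (g + 1)*(g + 4)*(g^4 + 3*g^3 + 2*g^2) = g*(g + 1)*(g + 4)*(g^3 + 3*g^2 + 2*g) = g^2*(g + 1)*(g + 4)*(g^2 + 3*g + 2) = g^2*(g + 1)*(g + 2)*(g + 4)*(g + 1)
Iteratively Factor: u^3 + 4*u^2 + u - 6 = (u + 3)*(u^2 + u - 2) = (u - 1)*(u + 3)*(u + 2)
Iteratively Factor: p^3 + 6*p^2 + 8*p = (p + 4)*(p^2 + 2*p) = (p + 2)*(p + 4)*(p)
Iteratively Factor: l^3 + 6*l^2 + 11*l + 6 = (l + 1)*(l^2 + 5*l + 6) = (l + 1)*(l + 3)*(l + 2)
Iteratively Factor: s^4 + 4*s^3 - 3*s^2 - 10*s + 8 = (s + 2)*(s^3 + 2*s^2 - 7*s + 4) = (s - 1)*(s + 2)*(s^2 + 3*s - 4) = (s - 1)^2*(s + 2)*(s + 4)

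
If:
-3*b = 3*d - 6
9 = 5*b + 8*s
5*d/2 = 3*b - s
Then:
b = 1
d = 1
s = 1/2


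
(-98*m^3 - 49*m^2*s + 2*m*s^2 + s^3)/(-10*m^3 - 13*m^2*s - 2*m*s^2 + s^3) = (-49*m^2 + s^2)/(-5*m^2 - 4*m*s + s^2)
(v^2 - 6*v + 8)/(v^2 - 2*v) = (v - 4)/v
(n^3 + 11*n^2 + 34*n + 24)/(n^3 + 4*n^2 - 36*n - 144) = (n + 1)/(n - 6)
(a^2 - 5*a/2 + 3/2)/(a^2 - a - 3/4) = 2*(a - 1)/(2*a + 1)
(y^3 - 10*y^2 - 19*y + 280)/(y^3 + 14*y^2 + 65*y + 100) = (y^2 - 15*y + 56)/(y^2 + 9*y + 20)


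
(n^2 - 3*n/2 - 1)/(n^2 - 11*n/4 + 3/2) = 2*(2*n + 1)/(4*n - 3)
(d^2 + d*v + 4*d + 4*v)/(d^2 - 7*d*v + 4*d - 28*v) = (-d - v)/(-d + 7*v)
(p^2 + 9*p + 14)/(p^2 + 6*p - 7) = (p + 2)/(p - 1)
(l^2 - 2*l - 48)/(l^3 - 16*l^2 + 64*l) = (l + 6)/(l*(l - 8))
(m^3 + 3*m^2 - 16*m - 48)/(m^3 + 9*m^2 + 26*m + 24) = (m - 4)/(m + 2)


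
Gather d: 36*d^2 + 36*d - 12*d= 36*d^2 + 24*d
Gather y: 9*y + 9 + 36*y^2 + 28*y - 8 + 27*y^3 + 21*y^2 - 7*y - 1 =27*y^3 + 57*y^2 + 30*y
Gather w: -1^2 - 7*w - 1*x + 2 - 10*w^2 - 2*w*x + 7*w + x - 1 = -10*w^2 - 2*w*x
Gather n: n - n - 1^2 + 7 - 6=0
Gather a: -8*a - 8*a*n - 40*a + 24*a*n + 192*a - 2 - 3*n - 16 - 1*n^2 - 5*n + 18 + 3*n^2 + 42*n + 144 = a*(16*n + 144) + 2*n^2 + 34*n + 144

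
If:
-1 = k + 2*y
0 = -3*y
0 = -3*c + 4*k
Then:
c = -4/3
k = -1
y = 0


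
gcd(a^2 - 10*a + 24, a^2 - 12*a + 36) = a - 6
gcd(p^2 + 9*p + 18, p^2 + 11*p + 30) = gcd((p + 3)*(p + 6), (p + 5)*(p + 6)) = p + 6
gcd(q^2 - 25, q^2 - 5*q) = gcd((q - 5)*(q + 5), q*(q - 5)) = q - 5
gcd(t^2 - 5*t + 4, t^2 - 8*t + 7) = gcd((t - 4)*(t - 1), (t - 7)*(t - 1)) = t - 1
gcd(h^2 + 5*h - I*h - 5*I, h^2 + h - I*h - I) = h - I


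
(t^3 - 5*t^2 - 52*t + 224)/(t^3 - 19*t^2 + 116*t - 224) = (t + 7)/(t - 7)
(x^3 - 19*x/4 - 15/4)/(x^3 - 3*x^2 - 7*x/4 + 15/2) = (x + 1)/(x - 2)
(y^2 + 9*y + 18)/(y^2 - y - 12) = (y + 6)/(y - 4)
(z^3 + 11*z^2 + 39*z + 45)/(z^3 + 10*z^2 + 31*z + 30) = (z + 3)/(z + 2)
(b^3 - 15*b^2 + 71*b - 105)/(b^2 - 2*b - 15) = (b^2 - 10*b + 21)/(b + 3)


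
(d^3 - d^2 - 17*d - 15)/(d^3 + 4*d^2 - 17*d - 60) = (d^2 - 4*d - 5)/(d^2 + d - 20)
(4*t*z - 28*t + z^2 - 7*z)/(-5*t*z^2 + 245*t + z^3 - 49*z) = (4*t + z)/(-5*t*z - 35*t + z^2 + 7*z)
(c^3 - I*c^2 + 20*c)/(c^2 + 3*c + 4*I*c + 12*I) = c*(c - 5*I)/(c + 3)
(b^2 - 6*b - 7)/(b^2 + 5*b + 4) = (b - 7)/(b + 4)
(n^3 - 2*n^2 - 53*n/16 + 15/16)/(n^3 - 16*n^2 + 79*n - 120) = (n^2 + n - 5/16)/(n^2 - 13*n + 40)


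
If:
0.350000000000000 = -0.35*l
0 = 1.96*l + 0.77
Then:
No Solution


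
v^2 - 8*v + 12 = (v - 6)*(v - 2)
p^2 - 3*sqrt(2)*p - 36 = (p - 6*sqrt(2))*(p + 3*sqrt(2))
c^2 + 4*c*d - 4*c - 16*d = (c - 4)*(c + 4*d)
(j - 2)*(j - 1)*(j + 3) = j^3 - 7*j + 6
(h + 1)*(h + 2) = h^2 + 3*h + 2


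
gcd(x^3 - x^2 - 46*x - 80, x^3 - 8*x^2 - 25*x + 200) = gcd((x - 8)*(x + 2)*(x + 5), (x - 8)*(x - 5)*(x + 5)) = x^2 - 3*x - 40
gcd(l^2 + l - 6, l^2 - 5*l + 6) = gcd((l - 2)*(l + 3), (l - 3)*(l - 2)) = l - 2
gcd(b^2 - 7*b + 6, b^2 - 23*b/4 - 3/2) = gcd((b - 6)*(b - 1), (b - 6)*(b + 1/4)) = b - 6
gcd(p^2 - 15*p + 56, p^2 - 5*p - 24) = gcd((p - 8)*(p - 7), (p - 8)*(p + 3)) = p - 8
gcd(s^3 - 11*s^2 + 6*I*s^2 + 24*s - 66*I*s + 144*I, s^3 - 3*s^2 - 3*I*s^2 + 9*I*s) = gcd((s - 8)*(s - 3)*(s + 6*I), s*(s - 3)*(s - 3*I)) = s - 3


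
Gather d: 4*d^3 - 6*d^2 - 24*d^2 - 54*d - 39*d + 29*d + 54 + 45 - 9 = 4*d^3 - 30*d^2 - 64*d + 90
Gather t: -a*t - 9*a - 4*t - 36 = -9*a + t*(-a - 4) - 36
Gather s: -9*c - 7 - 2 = -9*c - 9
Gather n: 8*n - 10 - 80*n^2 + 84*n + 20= -80*n^2 + 92*n + 10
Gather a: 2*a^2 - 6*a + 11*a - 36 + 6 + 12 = 2*a^2 + 5*a - 18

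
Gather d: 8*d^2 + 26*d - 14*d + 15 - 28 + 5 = 8*d^2 + 12*d - 8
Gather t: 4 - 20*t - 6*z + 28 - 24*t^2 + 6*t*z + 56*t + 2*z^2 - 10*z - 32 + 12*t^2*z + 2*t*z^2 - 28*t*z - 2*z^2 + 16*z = t^2*(12*z - 24) + t*(2*z^2 - 22*z + 36)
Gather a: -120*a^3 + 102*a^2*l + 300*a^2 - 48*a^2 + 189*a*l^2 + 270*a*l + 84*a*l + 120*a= -120*a^3 + a^2*(102*l + 252) + a*(189*l^2 + 354*l + 120)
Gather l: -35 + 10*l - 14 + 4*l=14*l - 49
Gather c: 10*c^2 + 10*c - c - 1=10*c^2 + 9*c - 1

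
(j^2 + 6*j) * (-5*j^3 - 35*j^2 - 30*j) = -5*j^5 - 65*j^4 - 240*j^3 - 180*j^2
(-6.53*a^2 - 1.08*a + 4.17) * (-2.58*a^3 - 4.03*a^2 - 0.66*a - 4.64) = 16.8474*a^5 + 29.1023*a^4 - 2.0964*a^3 + 14.2069*a^2 + 2.259*a - 19.3488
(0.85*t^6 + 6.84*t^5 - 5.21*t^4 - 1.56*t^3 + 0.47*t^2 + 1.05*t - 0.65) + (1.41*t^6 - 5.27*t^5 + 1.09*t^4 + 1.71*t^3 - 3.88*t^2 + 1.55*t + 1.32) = 2.26*t^6 + 1.57*t^5 - 4.12*t^4 + 0.15*t^3 - 3.41*t^2 + 2.6*t + 0.67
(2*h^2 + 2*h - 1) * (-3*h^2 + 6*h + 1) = -6*h^4 + 6*h^3 + 17*h^2 - 4*h - 1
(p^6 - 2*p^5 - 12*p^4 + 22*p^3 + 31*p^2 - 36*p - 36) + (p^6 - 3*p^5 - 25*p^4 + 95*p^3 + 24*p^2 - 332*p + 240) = 2*p^6 - 5*p^5 - 37*p^4 + 117*p^3 + 55*p^2 - 368*p + 204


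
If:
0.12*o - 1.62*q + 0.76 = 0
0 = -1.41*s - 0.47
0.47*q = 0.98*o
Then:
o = 0.23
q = 0.49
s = -0.33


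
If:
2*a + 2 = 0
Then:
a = -1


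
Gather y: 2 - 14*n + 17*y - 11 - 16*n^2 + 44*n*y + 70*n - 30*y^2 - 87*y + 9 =-16*n^2 + 56*n - 30*y^2 + y*(44*n - 70)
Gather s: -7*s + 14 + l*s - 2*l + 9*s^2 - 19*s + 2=-2*l + 9*s^2 + s*(l - 26) + 16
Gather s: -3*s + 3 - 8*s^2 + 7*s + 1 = -8*s^2 + 4*s + 4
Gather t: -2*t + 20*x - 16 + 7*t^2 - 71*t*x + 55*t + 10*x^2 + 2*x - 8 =7*t^2 + t*(53 - 71*x) + 10*x^2 + 22*x - 24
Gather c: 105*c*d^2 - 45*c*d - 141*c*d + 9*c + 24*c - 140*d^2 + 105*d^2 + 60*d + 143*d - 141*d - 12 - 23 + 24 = c*(105*d^2 - 186*d + 33) - 35*d^2 + 62*d - 11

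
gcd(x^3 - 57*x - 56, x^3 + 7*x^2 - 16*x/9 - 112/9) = x + 7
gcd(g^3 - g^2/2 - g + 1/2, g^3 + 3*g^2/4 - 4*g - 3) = 1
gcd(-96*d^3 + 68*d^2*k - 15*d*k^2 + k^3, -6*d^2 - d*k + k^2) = 3*d - k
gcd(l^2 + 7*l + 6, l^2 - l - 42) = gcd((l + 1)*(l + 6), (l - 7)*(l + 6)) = l + 6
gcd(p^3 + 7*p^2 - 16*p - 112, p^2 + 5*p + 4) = p + 4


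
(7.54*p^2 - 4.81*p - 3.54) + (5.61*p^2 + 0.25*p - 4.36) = 13.15*p^2 - 4.56*p - 7.9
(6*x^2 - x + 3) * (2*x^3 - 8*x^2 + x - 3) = 12*x^5 - 50*x^4 + 20*x^3 - 43*x^2 + 6*x - 9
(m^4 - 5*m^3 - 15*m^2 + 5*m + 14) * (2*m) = 2*m^5 - 10*m^4 - 30*m^3 + 10*m^2 + 28*m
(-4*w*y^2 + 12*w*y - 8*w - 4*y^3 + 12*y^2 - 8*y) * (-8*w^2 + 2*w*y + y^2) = 32*w^3*y^2 - 96*w^3*y + 64*w^3 + 24*w^2*y^3 - 72*w^2*y^2 + 48*w^2*y - 12*w*y^4 + 36*w*y^3 - 24*w*y^2 - 4*y^5 + 12*y^4 - 8*y^3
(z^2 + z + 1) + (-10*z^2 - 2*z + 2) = -9*z^2 - z + 3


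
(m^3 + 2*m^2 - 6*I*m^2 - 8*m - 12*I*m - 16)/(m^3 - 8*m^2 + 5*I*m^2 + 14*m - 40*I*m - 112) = (m^2 + m*(2 - 4*I) - 8*I)/(m^2 + m*(-8 + 7*I) - 56*I)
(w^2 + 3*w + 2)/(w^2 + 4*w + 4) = (w + 1)/(w + 2)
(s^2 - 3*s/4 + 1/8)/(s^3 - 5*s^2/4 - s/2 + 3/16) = 2*(2*s - 1)/(4*s^2 - 4*s - 3)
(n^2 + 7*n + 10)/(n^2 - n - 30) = (n + 2)/(n - 6)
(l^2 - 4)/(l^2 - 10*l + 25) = (l^2 - 4)/(l^2 - 10*l + 25)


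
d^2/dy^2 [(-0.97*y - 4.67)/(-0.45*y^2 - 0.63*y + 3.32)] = ((0.9*y + 0.63)*(0.97*y + 4.67)*(1.8*y + 1.26) - (2.619*y + 5.4252)*(0.45*y^2 + 0.63*y - 3.32))/(0.45*y^2 + 0.63*y - 3.32)^3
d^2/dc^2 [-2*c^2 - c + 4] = -4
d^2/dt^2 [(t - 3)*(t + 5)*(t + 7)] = 6*t + 18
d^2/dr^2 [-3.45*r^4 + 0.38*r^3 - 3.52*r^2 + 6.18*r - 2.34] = -41.4*r^2 + 2.28*r - 7.04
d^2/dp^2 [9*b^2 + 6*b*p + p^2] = 2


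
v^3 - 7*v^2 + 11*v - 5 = (v - 5)*(v - 1)^2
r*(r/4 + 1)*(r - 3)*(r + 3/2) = r^4/4 + 5*r^3/8 - 21*r^2/8 - 9*r/2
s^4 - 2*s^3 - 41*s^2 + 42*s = s*(s - 7)*(s - 1)*(s + 6)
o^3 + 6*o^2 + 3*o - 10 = (o - 1)*(o + 2)*(o + 5)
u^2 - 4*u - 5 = (u - 5)*(u + 1)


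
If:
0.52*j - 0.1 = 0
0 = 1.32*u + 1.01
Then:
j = 0.19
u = -0.77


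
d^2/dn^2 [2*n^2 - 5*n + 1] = 4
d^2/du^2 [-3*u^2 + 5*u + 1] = -6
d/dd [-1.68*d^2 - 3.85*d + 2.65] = -3.36*d - 3.85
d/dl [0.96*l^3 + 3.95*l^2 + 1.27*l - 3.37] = 2.88*l^2 + 7.9*l + 1.27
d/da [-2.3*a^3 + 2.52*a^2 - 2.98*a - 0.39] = -6.9*a^2 + 5.04*a - 2.98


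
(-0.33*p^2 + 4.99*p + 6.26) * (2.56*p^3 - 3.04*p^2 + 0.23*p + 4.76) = -0.8448*p^5 + 13.7776*p^4 + 0.7801*p^3 - 19.4535*p^2 + 25.1922*p + 29.7976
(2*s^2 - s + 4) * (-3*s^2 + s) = -6*s^4 + 5*s^3 - 13*s^2 + 4*s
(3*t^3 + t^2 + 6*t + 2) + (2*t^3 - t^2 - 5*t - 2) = 5*t^3 + t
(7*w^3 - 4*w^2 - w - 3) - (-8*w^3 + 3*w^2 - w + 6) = 15*w^3 - 7*w^2 - 9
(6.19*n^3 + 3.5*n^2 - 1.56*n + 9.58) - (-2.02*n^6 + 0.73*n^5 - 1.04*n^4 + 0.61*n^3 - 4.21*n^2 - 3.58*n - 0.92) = 2.02*n^6 - 0.73*n^5 + 1.04*n^4 + 5.58*n^3 + 7.71*n^2 + 2.02*n + 10.5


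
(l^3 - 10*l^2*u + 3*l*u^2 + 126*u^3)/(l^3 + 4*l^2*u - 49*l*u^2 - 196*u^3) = (l^2 - 3*l*u - 18*u^2)/(l^2 + 11*l*u + 28*u^2)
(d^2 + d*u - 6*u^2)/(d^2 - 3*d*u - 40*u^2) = (-d^2 - d*u + 6*u^2)/(-d^2 + 3*d*u + 40*u^2)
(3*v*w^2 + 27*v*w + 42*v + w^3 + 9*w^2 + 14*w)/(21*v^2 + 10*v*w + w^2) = (w^2 + 9*w + 14)/(7*v + w)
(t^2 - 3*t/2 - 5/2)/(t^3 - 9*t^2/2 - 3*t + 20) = (t + 1)/(t^2 - 2*t - 8)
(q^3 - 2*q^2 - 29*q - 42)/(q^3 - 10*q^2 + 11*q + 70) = (q + 3)/(q - 5)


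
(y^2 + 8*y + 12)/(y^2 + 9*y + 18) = (y + 2)/(y + 3)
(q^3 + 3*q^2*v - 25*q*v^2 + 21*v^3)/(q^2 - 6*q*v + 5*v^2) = (q^2 + 4*q*v - 21*v^2)/(q - 5*v)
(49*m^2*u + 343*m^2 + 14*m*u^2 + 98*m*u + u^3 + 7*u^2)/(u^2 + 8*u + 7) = (49*m^2 + 14*m*u + u^2)/(u + 1)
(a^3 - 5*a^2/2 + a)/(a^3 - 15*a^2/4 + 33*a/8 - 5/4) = 4*a/(4*a - 5)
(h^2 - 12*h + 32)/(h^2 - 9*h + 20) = (h - 8)/(h - 5)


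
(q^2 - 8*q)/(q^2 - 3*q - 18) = q*(8 - q)/(-q^2 + 3*q + 18)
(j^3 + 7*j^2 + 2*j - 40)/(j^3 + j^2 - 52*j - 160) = (j - 2)/(j - 8)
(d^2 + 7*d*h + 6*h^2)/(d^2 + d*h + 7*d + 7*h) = (d + 6*h)/(d + 7)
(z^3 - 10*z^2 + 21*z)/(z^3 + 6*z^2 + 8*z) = (z^2 - 10*z + 21)/(z^2 + 6*z + 8)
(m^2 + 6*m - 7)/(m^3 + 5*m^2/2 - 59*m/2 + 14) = 2*(m - 1)/(2*m^2 - 9*m + 4)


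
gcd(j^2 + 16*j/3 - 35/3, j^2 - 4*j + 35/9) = j - 5/3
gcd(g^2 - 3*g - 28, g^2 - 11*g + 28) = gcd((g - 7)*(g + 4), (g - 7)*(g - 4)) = g - 7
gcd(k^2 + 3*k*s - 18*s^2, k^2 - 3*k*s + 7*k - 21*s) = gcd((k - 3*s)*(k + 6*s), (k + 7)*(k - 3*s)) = -k + 3*s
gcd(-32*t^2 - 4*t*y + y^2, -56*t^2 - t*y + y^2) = -8*t + y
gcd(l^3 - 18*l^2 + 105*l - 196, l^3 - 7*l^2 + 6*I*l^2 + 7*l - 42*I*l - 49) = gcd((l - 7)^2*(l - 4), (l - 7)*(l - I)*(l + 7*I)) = l - 7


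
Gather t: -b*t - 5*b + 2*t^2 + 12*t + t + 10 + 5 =-5*b + 2*t^2 + t*(13 - b) + 15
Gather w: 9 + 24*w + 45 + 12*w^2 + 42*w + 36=12*w^2 + 66*w + 90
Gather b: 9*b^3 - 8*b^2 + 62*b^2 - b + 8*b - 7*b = 9*b^3 + 54*b^2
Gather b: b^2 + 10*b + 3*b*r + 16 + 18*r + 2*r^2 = b^2 + b*(3*r + 10) + 2*r^2 + 18*r + 16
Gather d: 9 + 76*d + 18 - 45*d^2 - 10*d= -45*d^2 + 66*d + 27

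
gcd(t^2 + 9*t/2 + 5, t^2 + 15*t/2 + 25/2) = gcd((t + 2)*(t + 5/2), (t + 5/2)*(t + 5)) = t + 5/2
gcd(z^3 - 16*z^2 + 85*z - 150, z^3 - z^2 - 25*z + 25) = z - 5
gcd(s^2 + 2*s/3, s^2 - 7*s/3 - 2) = s + 2/3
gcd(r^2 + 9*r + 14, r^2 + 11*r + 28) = r + 7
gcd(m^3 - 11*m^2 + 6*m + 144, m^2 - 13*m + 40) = m - 8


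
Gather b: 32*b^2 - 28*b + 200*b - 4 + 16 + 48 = 32*b^2 + 172*b + 60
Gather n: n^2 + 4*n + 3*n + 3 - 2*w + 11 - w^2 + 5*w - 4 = n^2 + 7*n - w^2 + 3*w + 10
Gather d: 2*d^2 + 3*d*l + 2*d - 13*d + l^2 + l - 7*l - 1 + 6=2*d^2 + d*(3*l - 11) + l^2 - 6*l + 5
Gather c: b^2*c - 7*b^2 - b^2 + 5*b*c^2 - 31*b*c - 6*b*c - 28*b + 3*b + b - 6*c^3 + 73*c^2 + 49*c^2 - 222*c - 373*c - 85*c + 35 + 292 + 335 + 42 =-8*b^2 - 24*b - 6*c^3 + c^2*(5*b + 122) + c*(b^2 - 37*b - 680) + 704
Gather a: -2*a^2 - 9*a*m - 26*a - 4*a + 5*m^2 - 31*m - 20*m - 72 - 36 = -2*a^2 + a*(-9*m - 30) + 5*m^2 - 51*m - 108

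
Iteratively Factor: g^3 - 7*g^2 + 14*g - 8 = (g - 4)*(g^2 - 3*g + 2) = (g - 4)*(g - 2)*(g - 1)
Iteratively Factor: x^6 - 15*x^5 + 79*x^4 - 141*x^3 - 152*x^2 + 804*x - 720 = (x - 3)*(x^5 - 12*x^4 + 43*x^3 - 12*x^2 - 188*x + 240) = (x - 3)*(x + 2)*(x^4 - 14*x^3 + 71*x^2 - 154*x + 120) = (x - 5)*(x - 3)*(x + 2)*(x^3 - 9*x^2 + 26*x - 24) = (x - 5)*(x - 3)*(x - 2)*(x + 2)*(x^2 - 7*x + 12) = (x - 5)*(x - 3)^2*(x - 2)*(x + 2)*(x - 4)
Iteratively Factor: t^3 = (t)*(t^2) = t^2*(t)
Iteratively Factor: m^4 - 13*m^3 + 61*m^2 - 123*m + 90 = (m - 5)*(m^3 - 8*m^2 + 21*m - 18) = (m - 5)*(m - 2)*(m^2 - 6*m + 9) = (m - 5)*(m - 3)*(m - 2)*(m - 3)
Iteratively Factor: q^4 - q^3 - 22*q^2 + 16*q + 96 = (q - 4)*(q^3 + 3*q^2 - 10*q - 24) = (q - 4)*(q + 4)*(q^2 - q - 6) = (q - 4)*(q - 3)*(q + 4)*(q + 2)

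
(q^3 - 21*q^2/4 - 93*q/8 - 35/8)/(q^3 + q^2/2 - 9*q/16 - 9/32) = 4*(4*q^2 - 23*q - 35)/(16*q^2 - 9)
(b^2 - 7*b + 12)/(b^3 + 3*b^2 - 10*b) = (b^2 - 7*b + 12)/(b*(b^2 + 3*b - 10))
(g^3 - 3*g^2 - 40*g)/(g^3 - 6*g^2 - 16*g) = (g + 5)/(g + 2)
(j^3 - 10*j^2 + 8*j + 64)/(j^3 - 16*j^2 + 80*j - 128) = (j + 2)/(j - 4)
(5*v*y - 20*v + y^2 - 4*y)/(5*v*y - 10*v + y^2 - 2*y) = (y - 4)/(y - 2)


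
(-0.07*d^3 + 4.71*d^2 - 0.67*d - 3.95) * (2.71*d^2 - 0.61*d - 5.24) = -0.1897*d^5 + 12.8068*d^4 - 4.322*d^3 - 34.9762*d^2 + 5.9203*d + 20.698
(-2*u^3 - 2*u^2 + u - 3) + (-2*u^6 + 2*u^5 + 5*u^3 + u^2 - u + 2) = -2*u^6 + 2*u^5 + 3*u^3 - u^2 - 1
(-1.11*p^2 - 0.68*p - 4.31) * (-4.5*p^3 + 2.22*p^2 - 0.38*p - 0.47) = 4.995*p^5 + 0.5958*p^4 + 18.3072*p^3 - 8.7881*p^2 + 1.9574*p + 2.0257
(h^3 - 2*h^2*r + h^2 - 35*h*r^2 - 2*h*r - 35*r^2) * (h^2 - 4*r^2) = h^5 - 2*h^4*r + h^4 - 39*h^3*r^2 - 2*h^3*r + 8*h^2*r^3 - 39*h^2*r^2 + 140*h*r^4 + 8*h*r^3 + 140*r^4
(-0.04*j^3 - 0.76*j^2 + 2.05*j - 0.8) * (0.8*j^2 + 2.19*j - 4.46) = -0.032*j^5 - 0.6956*j^4 + 0.154*j^3 + 7.2391*j^2 - 10.895*j + 3.568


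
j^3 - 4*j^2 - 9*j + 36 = (j - 4)*(j - 3)*(j + 3)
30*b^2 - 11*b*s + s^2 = (-6*b + s)*(-5*b + s)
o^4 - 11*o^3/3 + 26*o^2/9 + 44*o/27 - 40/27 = (o - 2)*(o - 5/3)*(o - 2/3)*(o + 2/3)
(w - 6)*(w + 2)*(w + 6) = w^3 + 2*w^2 - 36*w - 72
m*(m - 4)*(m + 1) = m^3 - 3*m^2 - 4*m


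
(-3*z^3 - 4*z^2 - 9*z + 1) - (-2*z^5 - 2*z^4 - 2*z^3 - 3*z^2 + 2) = 2*z^5 + 2*z^4 - z^3 - z^2 - 9*z - 1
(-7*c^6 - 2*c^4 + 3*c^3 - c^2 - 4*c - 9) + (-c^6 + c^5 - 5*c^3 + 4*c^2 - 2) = -8*c^6 + c^5 - 2*c^4 - 2*c^3 + 3*c^2 - 4*c - 11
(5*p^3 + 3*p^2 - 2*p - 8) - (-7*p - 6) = 5*p^3 + 3*p^2 + 5*p - 2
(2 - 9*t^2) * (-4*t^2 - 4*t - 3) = 36*t^4 + 36*t^3 + 19*t^2 - 8*t - 6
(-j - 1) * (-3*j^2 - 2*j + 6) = 3*j^3 + 5*j^2 - 4*j - 6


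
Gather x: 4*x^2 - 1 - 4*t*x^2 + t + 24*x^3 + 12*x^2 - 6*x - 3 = t + 24*x^3 + x^2*(16 - 4*t) - 6*x - 4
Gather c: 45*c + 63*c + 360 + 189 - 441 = 108*c + 108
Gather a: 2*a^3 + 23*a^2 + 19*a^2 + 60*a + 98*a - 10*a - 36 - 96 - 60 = 2*a^3 + 42*a^2 + 148*a - 192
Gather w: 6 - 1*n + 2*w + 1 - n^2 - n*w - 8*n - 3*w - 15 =-n^2 - 9*n + w*(-n - 1) - 8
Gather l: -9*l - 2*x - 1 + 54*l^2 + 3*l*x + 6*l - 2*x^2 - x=54*l^2 + l*(3*x - 3) - 2*x^2 - 3*x - 1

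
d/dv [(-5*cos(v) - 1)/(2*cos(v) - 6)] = -8*sin(v)/(cos(v) - 3)^2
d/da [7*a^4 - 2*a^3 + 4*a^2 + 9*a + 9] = 28*a^3 - 6*a^2 + 8*a + 9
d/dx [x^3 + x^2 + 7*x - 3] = 3*x^2 + 2*x + 7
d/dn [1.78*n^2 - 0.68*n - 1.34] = 3.56*n - 0.68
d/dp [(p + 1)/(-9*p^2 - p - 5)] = (-9*p^2 - p + (p + 1)*(18*p + 1) - 5)/(9*p^2 + p + 5)^2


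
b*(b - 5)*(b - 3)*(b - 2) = b^4 - 10*b^3 + 31*b^2 - 30*b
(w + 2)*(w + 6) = w^2 + 8*w + 12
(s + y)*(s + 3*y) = s^2 + 4*s*y + 3*y^2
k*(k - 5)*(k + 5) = k^3 - 25*k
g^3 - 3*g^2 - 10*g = g*(g - 5)*(g + 2)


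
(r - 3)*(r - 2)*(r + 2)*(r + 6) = r^4 + 3*r^3 - 22*r^2 - 12*r + 72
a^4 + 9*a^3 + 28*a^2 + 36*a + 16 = (a + 1)*(a + 2)^2*(a + 4)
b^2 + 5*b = b*(b + 5)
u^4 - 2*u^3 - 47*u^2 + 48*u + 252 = (u - 7)*(u - 3)*(u + 2)*(u + 6)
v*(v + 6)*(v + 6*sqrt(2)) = v^3 + 6*v^2 + 6*sqrt(2)*v^2 + 36*sqrt(2)*v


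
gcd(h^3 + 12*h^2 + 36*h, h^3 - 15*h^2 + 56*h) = h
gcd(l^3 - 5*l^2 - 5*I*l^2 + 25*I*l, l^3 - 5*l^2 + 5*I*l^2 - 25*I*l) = l^2 - 5*l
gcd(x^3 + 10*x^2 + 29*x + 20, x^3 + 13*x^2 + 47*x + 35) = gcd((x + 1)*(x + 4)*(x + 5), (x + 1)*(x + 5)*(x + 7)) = x^2 + 6*x + 5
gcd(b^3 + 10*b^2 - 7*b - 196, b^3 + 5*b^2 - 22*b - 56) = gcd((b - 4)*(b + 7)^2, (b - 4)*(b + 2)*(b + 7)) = b^2 + 3*b - 28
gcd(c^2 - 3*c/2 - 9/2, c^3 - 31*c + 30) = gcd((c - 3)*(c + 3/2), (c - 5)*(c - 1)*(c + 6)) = 1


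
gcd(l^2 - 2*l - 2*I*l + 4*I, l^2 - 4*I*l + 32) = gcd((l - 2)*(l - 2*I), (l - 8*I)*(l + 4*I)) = 1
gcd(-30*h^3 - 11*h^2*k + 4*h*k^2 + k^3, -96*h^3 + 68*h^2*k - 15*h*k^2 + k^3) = 3*h - k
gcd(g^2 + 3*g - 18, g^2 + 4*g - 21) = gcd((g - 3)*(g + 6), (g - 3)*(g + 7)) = g - 3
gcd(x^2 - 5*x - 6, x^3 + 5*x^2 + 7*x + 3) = x + 1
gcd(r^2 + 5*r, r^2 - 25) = r + 5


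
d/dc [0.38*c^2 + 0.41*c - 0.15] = 0.76*c + 0.41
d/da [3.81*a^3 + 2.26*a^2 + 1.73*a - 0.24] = 11.43*a^2 + 4.52*a + 1.73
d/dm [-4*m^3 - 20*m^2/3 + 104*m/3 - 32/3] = -12*m^2 - 40*m/3 + 104/3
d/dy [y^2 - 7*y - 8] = 2*y - 7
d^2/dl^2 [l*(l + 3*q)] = 2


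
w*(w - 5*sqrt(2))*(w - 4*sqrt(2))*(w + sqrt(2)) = w^4 - 8*sqrt(2)*w^3 + 22*w^2 + 40*sqrt(2)*w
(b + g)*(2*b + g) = 2*b^2 + 3*b*g + g^2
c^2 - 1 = (c - 1)*(c + 1)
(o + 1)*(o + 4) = o^2 + 5*o + 4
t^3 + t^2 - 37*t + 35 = (t - 5)*(t - 1)*(t + 7)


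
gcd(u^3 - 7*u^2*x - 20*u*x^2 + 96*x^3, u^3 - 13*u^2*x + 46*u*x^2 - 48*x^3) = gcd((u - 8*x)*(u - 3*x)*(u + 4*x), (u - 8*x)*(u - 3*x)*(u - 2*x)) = u^2 - 11*u*x + 24*x^2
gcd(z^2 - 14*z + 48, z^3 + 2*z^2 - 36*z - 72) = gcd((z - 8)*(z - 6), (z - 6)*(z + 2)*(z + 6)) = z - 6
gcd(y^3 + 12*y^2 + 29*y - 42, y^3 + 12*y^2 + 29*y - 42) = y^3 + 12*y^2 + 29*y - 42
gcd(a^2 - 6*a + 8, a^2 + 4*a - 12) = a - 2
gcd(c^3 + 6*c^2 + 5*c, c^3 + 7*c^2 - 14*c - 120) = c + 5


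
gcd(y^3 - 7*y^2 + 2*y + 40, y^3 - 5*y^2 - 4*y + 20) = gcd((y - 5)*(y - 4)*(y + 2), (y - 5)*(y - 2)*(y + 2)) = y^2 - 3*y - 10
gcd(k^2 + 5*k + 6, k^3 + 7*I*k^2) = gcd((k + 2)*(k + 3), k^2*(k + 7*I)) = 1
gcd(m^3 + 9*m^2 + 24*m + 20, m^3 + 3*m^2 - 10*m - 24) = m + 2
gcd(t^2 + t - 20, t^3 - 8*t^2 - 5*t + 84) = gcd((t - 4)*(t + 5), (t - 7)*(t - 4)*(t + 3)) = t - 4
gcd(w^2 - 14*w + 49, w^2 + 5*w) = 1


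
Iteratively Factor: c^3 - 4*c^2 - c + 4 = (c - 1)*(c^2 - 3*c - 4) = (c - 1)*(c + 1)*(c - 4)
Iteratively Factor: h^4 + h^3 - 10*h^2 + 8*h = (h + 4)*(h^3 - 3*h^2 + 2*h) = h*(h + 4)*(h^2 - 3*h + 2) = h*(h - 2)*(h + 4)*(h - 1)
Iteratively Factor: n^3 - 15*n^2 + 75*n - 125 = (n - 5)*(n^2 - 10*n + 25) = (n - 5)^2*(n - 5)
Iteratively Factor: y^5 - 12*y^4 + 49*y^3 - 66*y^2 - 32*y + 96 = (y + 1)*(y^4 - 13*y^3 + 62*y^2 - 128*y + 96) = (y - 4)*(y + 1)*(y^3 - 9*y^2 + 26*y - 24) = (y - 4)*(y - 2)*(y + 1)*(y^2 - 7*y + 12) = (y - 4)*(y - 3)*(y - 2)*(y + 1)*(y - 4)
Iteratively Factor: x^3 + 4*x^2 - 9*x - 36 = (x + 3)*(x^2 + x - 12) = (x + 3)*(x + 4)*(x - 3)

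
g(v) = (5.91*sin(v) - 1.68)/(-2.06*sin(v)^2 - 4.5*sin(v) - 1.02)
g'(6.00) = -1754.34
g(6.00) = -43.52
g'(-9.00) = 33.62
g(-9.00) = -8.49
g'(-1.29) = 0.61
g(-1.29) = -5.25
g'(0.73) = -0.39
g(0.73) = -0.46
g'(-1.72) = -0.38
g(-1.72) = -5.32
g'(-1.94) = -0.65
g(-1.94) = -5.19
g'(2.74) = 1.39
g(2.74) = -0.20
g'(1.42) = -0.02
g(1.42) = -0.56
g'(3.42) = 2770.91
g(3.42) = -54.06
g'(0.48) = -1.01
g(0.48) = -0.30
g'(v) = (4.12*sin(v)*cos(v) + 4.5*cos(v))*(5.91*sin(v) - 1.68)/(-2.06*sin(v)^2 - 4.5*sin(v) - 1.02)^2 + 5.91*cos(v)/(-2.06*sin(v)^2 - 4.5*sin(v) - 1.02)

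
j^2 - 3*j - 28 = (j - 7)*(j + 4)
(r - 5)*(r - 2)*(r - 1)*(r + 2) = r^4 - 6*r^3 + r^2 + 24*r - 20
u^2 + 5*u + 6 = (u + 2)*(u + 3)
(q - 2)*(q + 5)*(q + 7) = q^3 + 10*q^2 + 11*q - 70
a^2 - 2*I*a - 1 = (a - I)^2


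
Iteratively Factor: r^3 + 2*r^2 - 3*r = (r + 3)*(r^2 - r) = r*(r + 3)*(r - 1)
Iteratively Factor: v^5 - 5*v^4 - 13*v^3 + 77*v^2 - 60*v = (v)*(v^4 - 5*v^3 - 13*v^2 + 77*v - 60) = v*(v - 5)*(v^3 - 13*v + 12) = v*(v - 5)*(v - 3)*(v^2 + 3*v - 4) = v*(v - 5)*(v - 3)*(v - 1)*(v + 4)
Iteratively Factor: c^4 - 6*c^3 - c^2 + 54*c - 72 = (c - 3)*(c^3 - 3*c^2 - 10*c + 24) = (c - 3)*(c - 2)*(c^2 - c - 12) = (c - 4)*(c - 3)*(c - 2)*(c + 3)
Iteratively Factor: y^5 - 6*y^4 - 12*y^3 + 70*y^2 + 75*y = (y + 3)*(y^4 - 9*y^3 + 15*y^2 + 25*y) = (y + 1)*(y + 3)*(y^3 - 10*y^2 + 25*y) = (y - 5)*(y + 1)*(y + 3)*(y^2 - 5*y) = y*(y - 5)*(y + 1)*(y + 3)*(y - 5)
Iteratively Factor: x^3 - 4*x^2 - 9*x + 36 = (x - 4)*(x^2 - 9) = (x - 4)*(x + 3)*(x - 3)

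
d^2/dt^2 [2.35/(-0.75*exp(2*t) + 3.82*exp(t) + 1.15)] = (2.35*(1.5*exp(t) - 3.82)*(3.0*exp(t) - 7.64)*exp(t) + (7.05*exp(t) - 8.977)*(-0.75*exp(2*t) + 3.82*exp(t) + 1.15))*exp(t)/(-0.75*exp(2*t) + 3.82*exp(t) + 1.15)^3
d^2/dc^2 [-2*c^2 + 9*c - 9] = -4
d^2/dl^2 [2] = 0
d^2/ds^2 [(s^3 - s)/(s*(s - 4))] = 30/(s^3 - 12*s^2 + 48*s - 64)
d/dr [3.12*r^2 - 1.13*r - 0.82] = 6.24*r - 1.13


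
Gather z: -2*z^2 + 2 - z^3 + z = -z^3 - 2*z^2 + z + 2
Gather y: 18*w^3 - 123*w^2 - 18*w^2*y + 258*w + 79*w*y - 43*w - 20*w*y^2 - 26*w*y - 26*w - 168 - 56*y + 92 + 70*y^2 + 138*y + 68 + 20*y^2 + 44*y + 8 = 18*w^3 - 123*w^2 + 189*w + y^2*(90 - 20*w) + y*(-18*w^2 + 53*w + 126)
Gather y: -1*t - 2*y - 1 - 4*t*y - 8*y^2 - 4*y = -t - 8*y^2 + y*(-4*t - 6) - 1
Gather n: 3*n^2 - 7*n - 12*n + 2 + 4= 3*n^2 - 19*n + 6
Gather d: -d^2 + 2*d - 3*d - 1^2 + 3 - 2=-d^2 - d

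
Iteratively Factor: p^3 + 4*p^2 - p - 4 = (p + 4)*(p^2 - 1) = (p + 1)*(p + 4)*(p - 1)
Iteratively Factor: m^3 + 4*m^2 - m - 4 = (m - 1)*(m^2 + 5*m + 4) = (m - 1)*(m + 1)*(m + 4)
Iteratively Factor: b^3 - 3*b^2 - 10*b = (b)*(b^2 - 3*b - 10) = b*(b + 2)*(b - 5)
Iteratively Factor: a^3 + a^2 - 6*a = (a + 3)*(a^2 - 2*a) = (a - 2)*(a + 3)*(a)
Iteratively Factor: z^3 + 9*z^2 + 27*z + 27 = (z + 3)*(z^2 + 6*z + 9) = (z + 3)^2*(z + 3)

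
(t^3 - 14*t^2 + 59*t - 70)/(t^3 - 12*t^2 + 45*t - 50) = (t - 7)/(t - 5)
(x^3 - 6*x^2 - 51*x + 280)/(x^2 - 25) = (x^2 - x - 56)/(x + 5)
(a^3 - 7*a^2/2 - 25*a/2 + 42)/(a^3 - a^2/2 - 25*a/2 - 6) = (2*a^2 + a - 21)/(2*a^2 + 7*a + 3)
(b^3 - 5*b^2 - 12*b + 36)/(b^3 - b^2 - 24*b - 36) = (b - 2)/(b + 2)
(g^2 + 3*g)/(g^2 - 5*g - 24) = g/(g - 8)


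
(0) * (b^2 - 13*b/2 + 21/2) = 0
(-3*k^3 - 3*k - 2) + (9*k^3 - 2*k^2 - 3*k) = 6*k^3 - 2*k^2 - 6*k - 2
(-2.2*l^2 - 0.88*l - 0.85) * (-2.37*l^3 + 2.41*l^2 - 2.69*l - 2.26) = 5.214*l^5 - 3.2164*l^4 + 5.8117*l^3 + 5.2907*l^2 + 4.2753*l + 1.921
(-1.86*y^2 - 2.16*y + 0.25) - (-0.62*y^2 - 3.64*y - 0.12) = -1.24*y^2 + 1.48*y + 0.37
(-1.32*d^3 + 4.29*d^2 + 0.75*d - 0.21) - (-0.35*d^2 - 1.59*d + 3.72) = -1.32*d^3 + 4.64*d^2 + 2.34*d - 3.93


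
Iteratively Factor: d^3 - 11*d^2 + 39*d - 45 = (d - 3)*(d^2 - 8*d + 15) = (d - 3)^2*(d - 5)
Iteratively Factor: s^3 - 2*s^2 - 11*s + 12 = (s + 3)*(s^2 - 5*s + 4) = (s - 4)*(s + 3)*(s - 1)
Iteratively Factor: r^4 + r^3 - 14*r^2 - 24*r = (r + 2)*(r^3 - r^2 - 12*r) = (r - 4)*(r + 2)*(r^2 + 3*r) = r*(r - 4)*(r + 2)*(r + 3)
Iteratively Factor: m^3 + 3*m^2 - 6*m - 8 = (m - 2)*(m^2 + 5*m + 4) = (m - 2)*(m + 1)*(m + 4)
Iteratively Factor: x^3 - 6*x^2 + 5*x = (x)*(x^2 - 6*x + 5) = x*(x - 1)*(x - 5)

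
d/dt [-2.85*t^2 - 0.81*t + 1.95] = -5.7*t - 0.81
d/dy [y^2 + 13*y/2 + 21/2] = 2*y + 13/2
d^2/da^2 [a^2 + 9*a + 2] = 2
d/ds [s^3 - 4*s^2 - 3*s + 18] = 3*s^2 - 8*s - 3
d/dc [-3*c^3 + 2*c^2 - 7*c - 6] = -9*c^2 + 4*c - 7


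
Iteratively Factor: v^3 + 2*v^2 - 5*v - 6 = (v + 3)*(v^2 - v - 2) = (v + 1)*(v + 3)*(v - 2)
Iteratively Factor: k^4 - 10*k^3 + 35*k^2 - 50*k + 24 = (k - 1)*(k^3 - 9*k^2 + 26*k - 24) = (k - 4)*(k - 1)*(k^2 - 5*k + 6) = (k - 4)*(k - 3)*(k - 1)*(k - 2)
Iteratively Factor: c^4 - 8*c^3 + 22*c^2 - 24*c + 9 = (c - 3)*(c^3 - 5*c^2 + 7*c - 3) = (c - 3)*(c - 1)*(c^2 - 4*c + 3) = (c - 3)*(c - 1)^2*(c - 3)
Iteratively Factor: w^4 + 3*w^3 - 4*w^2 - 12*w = (w + 2)*(w^3 + w^2 - 6*w) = w*(w + 2)*(w^2 + w - 6) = w*(w + 2)*(w + 3)*(w - 2)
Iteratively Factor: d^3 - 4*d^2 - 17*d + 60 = (d + 4)*(d^2 - 8*d + 15) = (d - 3)*(d + 4)*(d - 5)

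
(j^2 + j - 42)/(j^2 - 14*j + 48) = (j + 7)/(j - 8)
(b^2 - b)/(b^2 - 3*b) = (b - 1)/(b - 3)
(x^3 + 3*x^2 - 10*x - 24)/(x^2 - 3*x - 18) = (-x^3 - 3*x^2 + 10*x + 24)/(-x^2 + 3*x + 18)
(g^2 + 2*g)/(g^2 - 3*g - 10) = g/(g - 5)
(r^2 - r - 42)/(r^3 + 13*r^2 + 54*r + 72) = (r - 7)/(r^2 + 7*r + 12)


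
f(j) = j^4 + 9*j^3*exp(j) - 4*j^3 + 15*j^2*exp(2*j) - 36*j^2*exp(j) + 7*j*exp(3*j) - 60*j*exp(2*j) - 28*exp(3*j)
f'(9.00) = 59691874507586.76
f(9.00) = 18666038439616.57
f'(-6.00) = -1300.54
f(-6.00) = 2151.97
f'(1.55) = -7961.08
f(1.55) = -3316.80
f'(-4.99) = -802.45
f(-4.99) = 1103.34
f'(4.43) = 10418095.02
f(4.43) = 1987370.15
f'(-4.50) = -614.92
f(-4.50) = 757.42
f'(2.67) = -82279.02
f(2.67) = -40395.90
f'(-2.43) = -126.38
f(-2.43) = 63.97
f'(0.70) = -1056.60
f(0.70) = -359.59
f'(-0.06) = -109.71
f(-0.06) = -20.62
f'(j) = 9*j^3*exp(j) + 4*j^3 + 30*j^2*exp(2*j) - 9*j^2*exp(j) - 12*j^2 + 21*j*exp(3*j) - 90*j*exp(2*j) - 72*j*exp(j) - 77*exp(3*j) - 60*exp(2*j)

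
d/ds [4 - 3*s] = -3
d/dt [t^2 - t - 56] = 2*t - 1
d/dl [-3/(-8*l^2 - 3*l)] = 3*(-16*l - 3)/(l^2*(8*l + 3)^2)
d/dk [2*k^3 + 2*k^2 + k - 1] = 6*k^2 + 4*k + 1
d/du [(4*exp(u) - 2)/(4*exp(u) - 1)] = 4*exp(u)/(4*exp(u) - 1)^2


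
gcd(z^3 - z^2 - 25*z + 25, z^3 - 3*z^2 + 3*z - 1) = z - 1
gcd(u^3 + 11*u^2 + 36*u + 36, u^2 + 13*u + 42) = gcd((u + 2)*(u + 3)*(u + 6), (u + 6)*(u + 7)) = u + 6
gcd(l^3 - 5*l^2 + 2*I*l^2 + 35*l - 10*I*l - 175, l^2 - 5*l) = l - 5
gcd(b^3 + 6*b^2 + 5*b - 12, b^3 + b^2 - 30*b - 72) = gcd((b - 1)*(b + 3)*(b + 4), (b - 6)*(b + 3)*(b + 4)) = b^2 + 7*b + 12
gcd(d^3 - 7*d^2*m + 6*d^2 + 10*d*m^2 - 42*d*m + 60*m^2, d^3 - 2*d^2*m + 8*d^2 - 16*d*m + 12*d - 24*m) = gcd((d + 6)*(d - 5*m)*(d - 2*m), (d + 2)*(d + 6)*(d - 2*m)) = d^2 - 2*d*m + 6*d - 12*m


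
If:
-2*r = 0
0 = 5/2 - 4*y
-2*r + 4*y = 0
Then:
No Solution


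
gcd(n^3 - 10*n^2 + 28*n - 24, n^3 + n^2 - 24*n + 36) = n - 2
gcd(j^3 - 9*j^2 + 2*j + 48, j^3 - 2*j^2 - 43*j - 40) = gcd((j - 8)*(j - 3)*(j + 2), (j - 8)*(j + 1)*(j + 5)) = j - 8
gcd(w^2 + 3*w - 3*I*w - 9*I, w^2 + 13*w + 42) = 1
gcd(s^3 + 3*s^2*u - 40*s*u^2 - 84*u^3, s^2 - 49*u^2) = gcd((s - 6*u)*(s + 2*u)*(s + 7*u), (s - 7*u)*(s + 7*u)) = s + 7*u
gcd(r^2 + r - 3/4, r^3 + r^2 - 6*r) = 1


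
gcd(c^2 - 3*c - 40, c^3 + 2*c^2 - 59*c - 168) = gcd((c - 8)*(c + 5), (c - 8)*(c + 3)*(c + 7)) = c - 8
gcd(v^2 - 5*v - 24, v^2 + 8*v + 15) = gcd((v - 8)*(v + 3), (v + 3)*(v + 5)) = v + 3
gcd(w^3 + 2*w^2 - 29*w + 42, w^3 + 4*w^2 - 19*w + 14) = w^2 + 5*w - 14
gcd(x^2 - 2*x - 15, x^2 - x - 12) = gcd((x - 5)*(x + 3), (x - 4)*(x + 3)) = x + 3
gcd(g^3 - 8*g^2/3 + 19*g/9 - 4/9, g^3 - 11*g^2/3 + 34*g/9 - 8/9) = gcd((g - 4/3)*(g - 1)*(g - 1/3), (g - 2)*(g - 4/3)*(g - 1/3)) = g^2 - 5*g/3 + 4/9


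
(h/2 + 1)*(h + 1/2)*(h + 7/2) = h^3/2 + 3*h^2 + 39*h/8 + 7/4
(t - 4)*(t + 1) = t^2 - 3*t - 4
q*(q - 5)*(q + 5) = q^3 - 25*q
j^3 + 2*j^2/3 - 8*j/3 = j*(j - 4/3)*(j + 2)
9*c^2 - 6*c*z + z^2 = (-3*c + z)^2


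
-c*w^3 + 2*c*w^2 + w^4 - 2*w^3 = w^2*(-c + w)*(w - 2)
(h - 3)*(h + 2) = h^2 - h - 6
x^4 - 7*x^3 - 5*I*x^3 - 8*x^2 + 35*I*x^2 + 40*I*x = x*(x - 8)*(x + 1)*(x - 5*I)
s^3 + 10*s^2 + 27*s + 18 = (s + 1)*(s + 3)*(s + 6)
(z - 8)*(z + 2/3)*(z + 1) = z^3 - 19*z^2/3 - 38*z/3 - 16/3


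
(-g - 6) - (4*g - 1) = -5*g - 5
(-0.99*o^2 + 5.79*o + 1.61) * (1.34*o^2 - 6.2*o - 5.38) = -1.3266*o^4 + 13.8966*o^3 - 28.4144*o^2 - 41.1322*o - 8.6618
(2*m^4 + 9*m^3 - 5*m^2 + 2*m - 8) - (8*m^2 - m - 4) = 2*m^4 + 9*m^3 - 13*m^2 + 3*m - 4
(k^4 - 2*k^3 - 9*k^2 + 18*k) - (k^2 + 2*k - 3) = k^4 - 2*k^3 - 10*k^2 + 16*k + 3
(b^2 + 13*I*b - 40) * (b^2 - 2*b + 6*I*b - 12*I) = b^4 - 2*b^3 + 19*I*b^3 - 118*b^2 - 38*I*b^2 + 236*b - 240*I*b + 480*I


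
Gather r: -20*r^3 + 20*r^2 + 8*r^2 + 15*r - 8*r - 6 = -20*r^3 + 28*r^2 + 7*r - 6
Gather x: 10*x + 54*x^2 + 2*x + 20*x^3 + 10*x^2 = 20*x^3 + 64*x^2 + 12*x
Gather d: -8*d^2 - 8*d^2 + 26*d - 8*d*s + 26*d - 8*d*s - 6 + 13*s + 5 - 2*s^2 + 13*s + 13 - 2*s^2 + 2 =-16*d^2 + d*(52 - 16*s) - 4*s^2 + 26*s + 14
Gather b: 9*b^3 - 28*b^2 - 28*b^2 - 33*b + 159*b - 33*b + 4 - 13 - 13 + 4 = 9*b^3 - 56*b^2 + 93*b - 18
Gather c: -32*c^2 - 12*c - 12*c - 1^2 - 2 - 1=-32*c^2 - 24*c - 4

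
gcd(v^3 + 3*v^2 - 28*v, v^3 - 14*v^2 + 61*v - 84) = v - 4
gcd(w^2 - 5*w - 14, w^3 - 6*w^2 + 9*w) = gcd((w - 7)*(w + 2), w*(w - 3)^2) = 1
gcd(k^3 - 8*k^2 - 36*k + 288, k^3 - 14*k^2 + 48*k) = k^2 - 14*k + 48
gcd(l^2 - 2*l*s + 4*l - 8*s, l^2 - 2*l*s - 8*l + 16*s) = -l + 2*s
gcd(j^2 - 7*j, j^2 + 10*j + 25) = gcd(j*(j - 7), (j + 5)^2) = 1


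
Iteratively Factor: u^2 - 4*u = (u - 4)*(u)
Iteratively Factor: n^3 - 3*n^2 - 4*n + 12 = (n - 3)*(n^2 - 4) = (n - 3)*(n + 2)*(n - 2)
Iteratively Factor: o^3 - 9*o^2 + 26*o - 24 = (o - 2)*(o^2 - 7*o + 12) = (o - 3)*(o - 2)*(o - 4)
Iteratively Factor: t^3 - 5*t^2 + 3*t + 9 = (t - 3)*(t^2 - 2*t - 3) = (t - 3)*(t + 1)*(t - 3)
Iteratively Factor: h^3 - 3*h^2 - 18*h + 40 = (h + 4)*(h^2 - 7*h + 10) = (h - 2)*(h + 4)*(h - 5)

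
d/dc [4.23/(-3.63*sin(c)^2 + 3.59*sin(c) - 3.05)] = (30.7098*sin(c) - 15.1857)*cos(c)/(3.63*sin(c)^2 - 3.59*sin(c) + 3.05)^2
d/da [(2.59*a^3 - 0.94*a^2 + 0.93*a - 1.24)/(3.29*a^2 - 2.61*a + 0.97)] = (8.5211*a^4 - 13.5198*a^3 + 6.9306*a^2 + 6.3356*a - 2.3343)/(10.8241*a^4 - 17.1738*a^3 + 13.1947*a^2 - 5.0634*a + 0.9409)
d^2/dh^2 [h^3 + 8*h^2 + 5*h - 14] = 6*h + 16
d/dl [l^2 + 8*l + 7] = 2*l + 8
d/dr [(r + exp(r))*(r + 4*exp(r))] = 5*r*exp(r) + 2*r + 8*exp(2*r) + 5*exp(r)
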